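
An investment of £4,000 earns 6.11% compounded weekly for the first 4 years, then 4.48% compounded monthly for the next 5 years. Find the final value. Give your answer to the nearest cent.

After 4 years at 6.11%: 4,000 × 1.27667179 ≈ 5,106.6872.
Then 5 years at 4.48%: 5,106.6872 × 1.250549312 ≈ 6,386.1641.

£6,386.16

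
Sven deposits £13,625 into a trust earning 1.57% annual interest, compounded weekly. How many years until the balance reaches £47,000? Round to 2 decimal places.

We need (1 + 0.000301923)^(52t) = 3.4495, so 52t = ln 3.4495 / ln 1.000302 ≈ 4101.8003.
t ≈ 4101.8003/52 = 78.8808 years.

78.88 years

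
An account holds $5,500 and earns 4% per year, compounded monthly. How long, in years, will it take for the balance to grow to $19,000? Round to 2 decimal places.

(1 + 0.00333333)^(12t) = 19,000/5,500 = 3.4545.
12t·ln(1 + 0.00333333) = ln(3.4545); 12t = 1.2397/0.00332779 ≈ 372.5268.
t ≈ 31.0439 years.

31.04 years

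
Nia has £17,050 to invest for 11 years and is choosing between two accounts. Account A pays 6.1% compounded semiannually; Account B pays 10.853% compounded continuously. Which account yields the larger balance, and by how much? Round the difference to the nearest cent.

A: (1 + 0.0305)^22 ≈ 1.9366712904, so 17,050 × 1.9366712904 ≈ 33,020.2455.
B: e^(0.10853·11) = e^1.19383 ≈ 3.2996948681, so 17,050 × 3.2996948681 ≈ 56,259.7975.
Difference ≈ 23,239.5520 in favor of B.

Account B, by £23,239.55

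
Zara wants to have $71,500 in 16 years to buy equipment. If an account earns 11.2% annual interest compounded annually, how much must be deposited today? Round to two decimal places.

$13,080.65

Growth factor = (1 + 0.112)^16 ≈ 5.4660877068.
P = 71,500/5.4660877068 ≈ 13,080.6536.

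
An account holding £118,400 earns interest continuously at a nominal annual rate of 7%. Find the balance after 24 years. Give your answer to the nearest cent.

A = P·e^(rt) = 118,400·e^(0.07·24) = 118,400·e^1.68.
e^1.68 ≈ 5.36555597112, so A ≈ 635,281.8270.

£635,281.83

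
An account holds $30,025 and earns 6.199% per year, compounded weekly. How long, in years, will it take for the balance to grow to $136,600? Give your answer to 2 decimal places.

(1 + 0.00119212)^(52t) = 136,600/30,025 = 4.5495.
52t·ln(1 + 0.00119212) = ln(4.5495); 52t = 1.515/0.00119141 ≈ 1271.6298.
t ≈ 24.4544 years.

24.45 years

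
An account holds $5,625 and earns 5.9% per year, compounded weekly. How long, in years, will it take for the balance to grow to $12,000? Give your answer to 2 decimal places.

12.85 years

We need (1 + 0.00113462)^(52t) = 2.1333, so 52t = ln 2.1333 / ln 1.001135 ≈ 668.1696.
t ≈ 668.1696/52 = 12.8494 years.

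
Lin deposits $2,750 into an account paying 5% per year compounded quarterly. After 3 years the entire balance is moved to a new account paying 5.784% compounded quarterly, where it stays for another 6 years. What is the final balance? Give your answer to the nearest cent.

$4,505.17

After 3 years at 5%: 2,750 × 1.160754518 ≈ 3,192.0749.
Then 6 years at 5.784%: 3,192.0749 × 1.411361483 ≈ 4,505.1716.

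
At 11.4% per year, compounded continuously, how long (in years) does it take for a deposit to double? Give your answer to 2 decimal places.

e^(0.114t) = 2, so 0.114t = ln 2 ≈ 0.69315.
t ≈ 0.69315/0.114 ≈ 6.0802.

6.08 years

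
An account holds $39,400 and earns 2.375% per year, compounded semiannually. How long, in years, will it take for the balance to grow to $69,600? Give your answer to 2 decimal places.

We need (1 + 0.011875)^(2t) = 1.7665, so 2t = ln 1.7665 / ln 1.011875 ≈ 48.1996.
t ≈ 48.1996/2 = 24.0998 years.

24.10 years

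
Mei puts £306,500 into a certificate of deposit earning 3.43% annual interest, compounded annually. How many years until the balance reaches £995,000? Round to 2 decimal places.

(1 + 0.0343)^t = 995,000/306,500 = 3.2463.
t·ln(1 + 0.0343) = ln(3.2463); t = 1.1775/0.0337249 ≈ 34.9156.

34.92 years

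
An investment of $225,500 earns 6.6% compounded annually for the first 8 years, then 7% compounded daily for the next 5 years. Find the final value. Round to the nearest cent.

$533,571.57

Phase 1: 225,500·(1 + 0.066)^8 ≈ 376,014.1460.
Phase 2: 376,014.1460·(1 + 0.07/365)^1825 ≈ 533,571.5668.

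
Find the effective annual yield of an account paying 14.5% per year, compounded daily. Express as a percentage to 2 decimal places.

One year is 365 periods at 0.00039726 each: (1 + 0.00039726)^365 ≈ 1.156006.
EAR = 1.156006 − 1 ≈ 15.60063%.

15.60%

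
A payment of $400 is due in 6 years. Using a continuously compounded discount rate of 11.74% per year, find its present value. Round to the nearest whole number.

P = A·e^(−rt) = 400·e^(−0.7044).
e^(−0.7044) ≈ 0.494405128, so P ≈ 197.7621.

$198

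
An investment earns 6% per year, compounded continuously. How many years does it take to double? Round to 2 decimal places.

11.55 years

e^(0.06t) = 2, so 0.06t = ln 2 ≈ 0.69315.
t ≈ 0.69315/0.06 ≈ 11.5525.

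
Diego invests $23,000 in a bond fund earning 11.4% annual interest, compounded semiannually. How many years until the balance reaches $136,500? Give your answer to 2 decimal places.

16.06 years

We need (1 + 0.057)^(2t) = 5.9348, so 2t = ln 5.9348 / ln 1.057 ≈ 32.1248.
t ≈ 32.1248/2 = 16.0624 years.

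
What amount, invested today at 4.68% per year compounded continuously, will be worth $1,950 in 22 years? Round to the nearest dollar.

$696

P = A·e^(−rt) = 1,950·e^(−1.0296).
e^(−1.0296) ≈ 0.3571497919, so P ≈ 696.4421.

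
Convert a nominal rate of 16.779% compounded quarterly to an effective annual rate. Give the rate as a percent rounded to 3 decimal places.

17.865%

One year is 4 periods at 0.0419475 each: (1 + 0.0419475)^4 ≈ 1.178646.
EAR = 1.178646 − 1 ≈ 17.86459%.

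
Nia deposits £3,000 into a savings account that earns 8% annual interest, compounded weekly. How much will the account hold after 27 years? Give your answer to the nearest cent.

Growth factor = (1 + 0.08/52)^1404 ≈ 8.6567569277.
A ≈ 3,000 × 8.6567569277 ≈ 25,970.2708.

£25,970.27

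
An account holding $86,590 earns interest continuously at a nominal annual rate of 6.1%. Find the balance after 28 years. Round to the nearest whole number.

A = P·e^(rt) = 86,590·e^(0.061·28) = 86,590·e^1.708.
e^1.708 ≈ 5.51791460522, so A ≈ 477,796.2257.

$477,796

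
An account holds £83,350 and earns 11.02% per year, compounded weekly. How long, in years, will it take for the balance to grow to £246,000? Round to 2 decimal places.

(1 + 0.00211923)^(52t) = 246,000/83,350 = 2.9514.
52t·ln(1 + 0.00211923) = ln(2.9514); 52t = 1.0823/0.00211699 ≈ 511.2371.
t ≈ 9.8315 years.

9.83 years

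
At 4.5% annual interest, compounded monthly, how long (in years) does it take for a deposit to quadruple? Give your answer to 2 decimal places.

30.86 years

(1 + 0.00375)^(12t) = 4.
12t = ln 4 / ln(1 + 0.00375) ≈ 1.3863/0.00374299 ≈ 370.3712.
t ≈ 30.8643.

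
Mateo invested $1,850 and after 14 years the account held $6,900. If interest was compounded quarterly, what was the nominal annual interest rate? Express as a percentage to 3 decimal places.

(1 + r/4)^56 = 6,900/1,850 = 3.72973.
1 + r/4 = 3.72973^(1/56) ≈ 1.023784, so r/4 ≈ 0.0237844.
r ≈ 4·0.0237844 = 9.51378%.

9.514%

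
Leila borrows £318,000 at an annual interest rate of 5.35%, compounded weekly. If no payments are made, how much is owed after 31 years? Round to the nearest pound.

£1,668,531

Growth factor = (1 + 0.0535/52)^1612 ≈ 5.246952406561.
A ≈ 318,000 × 5.246952406561 ≈ 1,668,530.8653.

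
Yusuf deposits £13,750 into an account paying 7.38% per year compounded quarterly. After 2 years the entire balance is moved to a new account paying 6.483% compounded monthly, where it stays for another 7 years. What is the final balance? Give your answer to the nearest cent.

£25,025.17

Phase 1: 13,750·(1 + 0.01845)^8 ≈ 15,915.5041.
Phase 2: 15,915.5041·(1 + 0.0054025)^84 ≈ 25,025.1740.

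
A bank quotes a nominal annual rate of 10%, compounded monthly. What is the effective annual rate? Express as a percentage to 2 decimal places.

EAR = (1 + 10%/12)^12 − 1 = (1 + 0.00833333)^12 − 1.
(1 + 0.00833333)^12 ≈ 1.104713, so EAR ≈ 10.47131%.

10.47%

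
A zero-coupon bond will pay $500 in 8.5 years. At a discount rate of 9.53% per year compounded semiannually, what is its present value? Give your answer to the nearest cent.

Growth factor = (1 + 0.04765)^17 ≈ 2.20635654.
P = 500/2.20635654 ≈ 226.6180.

$226.62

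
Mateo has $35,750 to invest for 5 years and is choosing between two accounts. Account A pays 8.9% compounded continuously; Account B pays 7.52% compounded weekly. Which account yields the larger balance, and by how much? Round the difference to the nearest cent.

Account A growth factor: e^(0.089·5) = e^0.445 ≈ 1.5604901958; balance ≈ 55,787.5245.
Account B growth factor: (1 + 0.0752/52)^260 ≈ 1.4560515945; balance ≈ 52,053.8445.
Account A is larger by 3,733.6800.

Account A, by $3,733.68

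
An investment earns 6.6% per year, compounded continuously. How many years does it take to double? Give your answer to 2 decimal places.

e^(0.066t) = 2, so 0.066t = ln 2 ≈ 0.69315.
t ≈ 0.69315/0.066 ≈ 10.5022.

10.50 years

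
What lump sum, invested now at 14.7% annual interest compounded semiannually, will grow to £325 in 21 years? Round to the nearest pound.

£17

Periodic rate = 14.7%/2 = 0.0735; 42 periods.
P = 325/(1 + 0.0735)^42 ≈ 325/19.6646422 ≈ 16.5271.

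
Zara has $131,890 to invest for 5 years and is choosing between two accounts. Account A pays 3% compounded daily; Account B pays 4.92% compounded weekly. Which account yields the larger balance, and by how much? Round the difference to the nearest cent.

Account B, by $15,421.07

A: (1 + 0.03/365)^1825 ≈ 1.16182708115, so 131,890 × 1.16182708115 ≈ 153,233.3737.
B: (1 + 0.0492/52)^260 ≈ 1.27875084161, so 131,890 × 1.27875084161 ≈ 168,654.4485.
Difference ≈ 15,421.0748 in favor of B.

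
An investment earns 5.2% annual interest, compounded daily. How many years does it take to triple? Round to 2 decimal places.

21.13 years

(1 + 0.000142466)^(365t) = 3.
365t = ln 3 / ln(1 + 0.000142466) ≈ 1.0986/0.000142456 ≈ 7711.9625.
t ≈ 21.1287.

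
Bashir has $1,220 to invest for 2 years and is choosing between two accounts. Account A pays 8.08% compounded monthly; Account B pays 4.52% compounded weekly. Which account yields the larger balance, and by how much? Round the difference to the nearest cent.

Account A, by $97.83

Account A growth factor: (1 + 0.0808/12)^24 ≈ 1.174753545; balance ≈ 1,433.1993.
Account B growth factor: (1 + 0.0452/52)^104 ≈ 1.09456906; balance ≈ 1,335.3743.
Account A is larger by 97.8251.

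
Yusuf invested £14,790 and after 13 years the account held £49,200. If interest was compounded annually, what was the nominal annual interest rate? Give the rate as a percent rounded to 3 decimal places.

The 13-period growth factor is 49,200/14,790 = 3.32657.
r = 3.32657^(1/13) − 1 ≈ 0.0968661, i.e. 9.68661%.

9.687%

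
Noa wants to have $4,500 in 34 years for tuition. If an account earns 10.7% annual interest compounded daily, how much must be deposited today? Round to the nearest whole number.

Growth factor = (1 + 0.107/365)^12410 ≈ 37.995467.
P = 4,500/37.995467 ≈ 118.4352.

$118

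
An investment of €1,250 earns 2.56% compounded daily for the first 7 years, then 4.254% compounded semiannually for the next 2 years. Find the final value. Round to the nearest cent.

Phase 1: 1,250·(1 + 0.0256/365)^2555 ≈ 1,495.3156.
Phase 2: 1,495.3156·(1 + 0.02127)^4 ≈ 1,626.6539.

€1,626.65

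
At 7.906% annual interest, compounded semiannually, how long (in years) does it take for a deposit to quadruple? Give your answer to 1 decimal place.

(1 + 0.03953)^(2t) = 4.
2t = ln 4 / ln(1 + 0.03953) ≈ 1.3863/0.0387687 ≈ 35.7581.
t ≈ 17.8790.

17.9 years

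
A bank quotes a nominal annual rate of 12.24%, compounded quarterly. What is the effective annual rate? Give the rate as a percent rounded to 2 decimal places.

EAR = (1 + 12.24%/4)^4 − 1 = (1 + 0.0306)^4 − 1.
(1 + 0.0306)^4 ≈ 1.128134, so EAR ≈ 12.81336%.

12.81%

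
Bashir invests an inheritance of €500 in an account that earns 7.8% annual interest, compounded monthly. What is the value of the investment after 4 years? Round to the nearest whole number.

Growth factor = (1 + 0.0065)^48 ≈ 1.36477608.
A ≈ 500 × 1.36477608 ≈ 682.3880.

€682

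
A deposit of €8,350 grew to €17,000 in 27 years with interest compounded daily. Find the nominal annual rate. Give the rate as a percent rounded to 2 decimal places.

The 9855-period growth factor is 17,000/8,350 = 2.03593.
r/365 = 2.03593^(1/9855) − 1 ≈ 0.0000721438, so r ≈ 365·0.0000721438 = 2.63325%.

2.63%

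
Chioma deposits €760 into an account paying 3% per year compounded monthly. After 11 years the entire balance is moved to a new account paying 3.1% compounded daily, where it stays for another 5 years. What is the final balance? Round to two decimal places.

€1,233.86

After 11 years at 3%: 760 × 1.390395427 ≈ 1,056.7005.
Then 5 years at 3.1%: 1,056.7005 × 1.167650276 ≈ 1,233.8567.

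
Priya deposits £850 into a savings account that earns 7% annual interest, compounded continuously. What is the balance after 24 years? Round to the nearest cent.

A = P·e^(rt) = 850·e^(0.07·24) = 850·e^1.68.
e^1.68 ≈ 5.365555971, so A ≈ 4,560.7226.

£4,560.72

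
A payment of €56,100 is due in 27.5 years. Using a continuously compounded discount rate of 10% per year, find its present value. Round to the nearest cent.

P = A·e^(−rt) = 56,100·e^(−2.75).
e^(−2.75) ≈ 0.063927861207, so P ≈ 3,586.3530.

€3,586.35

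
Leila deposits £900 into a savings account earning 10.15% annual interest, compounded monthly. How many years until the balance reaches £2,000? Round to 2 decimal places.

(1 + 0.00845833)^(12t) = 2,000/900 = 2.2222.
12t·ln(1 + 0.00845833) = ln(2.2222); 12t = 0.79851/0.00842276 ≈ 94.8035.
t ≈ 7.9003 years.

7.90 years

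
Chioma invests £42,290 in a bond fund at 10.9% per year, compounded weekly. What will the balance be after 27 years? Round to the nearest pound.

£799,887

Periodic rate = 10.9%/52 = 0.00209615; periods = 52·27 = 1404.
A = 42,290·(1 + 0.109/52)^1404 ≈ 42,290·18.9143295724 ≈ 799,886.9976.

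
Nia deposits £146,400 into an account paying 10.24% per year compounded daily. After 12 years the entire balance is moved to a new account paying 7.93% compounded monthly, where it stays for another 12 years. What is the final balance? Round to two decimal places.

£1,291,345.28

Phase 1: 146,400·(1 + 0.1024/365)^4380 ≈ 500,181.1161.
Phase 2: 500,181.1161·(1 + 0.0793/12)^144 ≈ 1,291,345.2765.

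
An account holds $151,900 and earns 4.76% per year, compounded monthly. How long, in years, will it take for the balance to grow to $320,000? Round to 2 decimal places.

(1 + 0.00396667)^(12t) = 320,000/151,900 = 2.1066.
12t·ln(1 + 0.00396667) = ln(2.1066); 12t = 0.7451/0.00395882 ≈ 188.2123.
t ≈ 15.6844 years.

15.68 years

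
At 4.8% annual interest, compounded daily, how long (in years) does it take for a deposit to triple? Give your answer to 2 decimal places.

(1 + 0.000131507)^(365t) = 3.
365t = ln 3 / ln(1 + 0.000131507) ≈ 1.0986/0.000131498 ≈ 8354.5802.
t ≈ 22.8893.

22.89 years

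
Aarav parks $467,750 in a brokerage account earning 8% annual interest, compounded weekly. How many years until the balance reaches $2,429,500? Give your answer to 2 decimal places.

20.61 years

(1 + 0.00153846)^(52t) = 2,429,500/467,750 = 5.194.
52t·ln(1 + 0.00153846) = ln(5.194); 52t = 1.6475/0.00153728 ≈ 1071.7030.
t ≈ 20.6097 years.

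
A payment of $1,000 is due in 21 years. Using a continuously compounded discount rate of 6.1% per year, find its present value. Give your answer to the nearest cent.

P = A·e^(−rt) = 1,000·e^(−1.281).
e^(−1.281) ≈ 0.277759402, so P ≈ 277.7594.

$277.76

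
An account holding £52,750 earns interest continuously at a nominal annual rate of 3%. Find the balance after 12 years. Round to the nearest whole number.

£75,608

A = P·e^(rt) = 52,750·e^(0.03·12) = 52,750·e^0.36.
e^0.36 ≈ 1.4333294146, so A ≈ 75,608.1266.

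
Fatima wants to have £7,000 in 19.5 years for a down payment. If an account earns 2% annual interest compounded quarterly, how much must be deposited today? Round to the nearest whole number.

Growth factor = (1 + 0.005)^78 ≈ 1.475546217.
P = 7,000/1.475546217 ≈ 4,744.0059.

£4,744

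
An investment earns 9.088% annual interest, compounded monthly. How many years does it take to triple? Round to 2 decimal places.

(1 + 0.00757333)^(12t) = 3.
12t = ln 3 / ln(1 + 0.00757333) ≈ 1.0986/0.0075448 ≈ 145.6119.
t ≈ 12.1343.

12.13 years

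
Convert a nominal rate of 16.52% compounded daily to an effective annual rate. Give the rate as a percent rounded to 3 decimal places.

17.958%

One year is 365 periods at 0.000452603 each: (1 + 0.000452603)^365 ≈ 1.179585.
EAR = 1.179585 − 1 ≈ 17.95849%.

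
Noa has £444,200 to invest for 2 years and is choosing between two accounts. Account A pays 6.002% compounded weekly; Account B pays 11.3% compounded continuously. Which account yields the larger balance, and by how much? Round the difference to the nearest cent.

Account B, by £56,018.85

Account A growth factor: (1 + 0.06002/52)^104 ≈ 1.12746390247; balance ≈ 500,819.4655.
Account B growth factor: e^(0.113·2) = e^0.226 ≈ 1.25357566528; balance ≈ 556,838.3105.
Account B is larger by 56,018.8450.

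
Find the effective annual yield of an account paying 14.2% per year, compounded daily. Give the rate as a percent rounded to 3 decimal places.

15.254%

EAR = (1 + 14.2%/365)^365 − 1 = (1 + 0.000389041)^365 − 1.
(1 + 0.000389041)^365 ≈ 1.152545, so EAR ≈ 15.25448%.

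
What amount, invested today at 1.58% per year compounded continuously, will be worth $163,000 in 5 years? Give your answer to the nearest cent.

P = A·e^(−rt) = 163,000·e^(−0.079).
e^(−0.079) ≈ 0.924039924445, so P ≈ 150,618.5077.

$150,618.51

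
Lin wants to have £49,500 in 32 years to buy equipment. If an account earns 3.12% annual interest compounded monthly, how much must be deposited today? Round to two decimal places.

£18,262.84

Growth factor = (1 + 0.0026)^384 ≈ 2.710421954.
P = 49,500/2.710421954 ≈ 18,262.8391.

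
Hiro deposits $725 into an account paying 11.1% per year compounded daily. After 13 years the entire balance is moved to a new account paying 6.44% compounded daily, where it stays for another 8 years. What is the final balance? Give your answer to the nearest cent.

$5,136.40

After 13 years at 11.1%: 725 × 4.23244834 ≈ 3,068.5250.
Then 8 years at 6.44%: 3,068.5250 × 1.673897191 ≈ 5,136.3955.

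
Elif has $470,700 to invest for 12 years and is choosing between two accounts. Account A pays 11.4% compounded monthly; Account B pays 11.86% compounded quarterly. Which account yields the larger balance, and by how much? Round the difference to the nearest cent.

A: (1 + 0.0095)^144 ≈ 3.902209233924, so 470,700 × 3.902209233924 ≈ 1,836,769.8864.
B: (1 + 0.02965)^48 ≈ 4.065387466309, so 470,700 × 4.065387466309 ≈ 1,913,577.8804.
Difference ≈ 76,807.9940 in favor of B.

Account B, by $76,807.99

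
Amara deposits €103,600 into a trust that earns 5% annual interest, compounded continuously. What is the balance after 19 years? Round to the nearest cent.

A = P·e^(rt) = 103,600·e^(0.05·19) = 103,600·e^0.95.
e^0.95 ≈ 2.58570965932, so A ≈ 267,879.5207.

€267,879.52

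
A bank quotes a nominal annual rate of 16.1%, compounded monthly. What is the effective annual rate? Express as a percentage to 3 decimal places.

17.343%

One year is 12 periods at 0.0134167 each: (1 + 0.0134167)^12 ≈ 1.173428.
EAR = 1.173428 − 1 ≈ 17.34282%.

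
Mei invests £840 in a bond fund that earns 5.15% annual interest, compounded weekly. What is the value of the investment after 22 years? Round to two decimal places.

Periodic rate = 5.15%/52 = 0.000990385; periods = 52·22 = 1144.
A = 840·(1 + 0.0515/52)^1144 ≈ 840·3.103217006 ≈ 2,606.7023.

£2,606.70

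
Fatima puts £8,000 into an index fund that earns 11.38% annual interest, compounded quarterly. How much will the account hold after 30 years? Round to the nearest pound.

£231,778

Growth factor = (1 + 0.02845)^120 ≈ 28.9722284947.
A ≈ 8,000 × 28.9722284947 ≈ 231,777.8280.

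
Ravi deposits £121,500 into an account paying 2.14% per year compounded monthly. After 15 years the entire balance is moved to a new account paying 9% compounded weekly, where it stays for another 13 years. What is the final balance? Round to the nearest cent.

£538,946.90

After 15 years at 2.14%: 121,500 × 1.37811154293 ≈ 167,440.5525.
Then 13 years at 9%: 167,440.5525 × 3.21873577742 ≈ 538,946.8968.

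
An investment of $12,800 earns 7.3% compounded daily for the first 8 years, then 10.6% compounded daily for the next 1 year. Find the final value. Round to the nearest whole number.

After 8 years at 7.3%: 12,800 × 1.7930921862 ≈ 22,951.5800.
Then 1 years at 10.6%: 22,951.5800 × 1.111804767 ≈ 25,517.6760.

$25,518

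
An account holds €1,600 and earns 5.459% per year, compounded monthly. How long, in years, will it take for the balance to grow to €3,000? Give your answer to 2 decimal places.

11.54 years

(1 + 0.00454917)^(12t) = 3,000/1,600 = 1.875.
12t·ln(1 + 0.00454917) = ln(1.875); 12t = 0.62861/0.00453885 ≈ 138.4951.
t ≈ 11.5413 years.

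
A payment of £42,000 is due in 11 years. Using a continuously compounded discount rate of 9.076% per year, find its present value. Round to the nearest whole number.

£15,476

P = A·e^(−rt) = 42,000·e^(−0.99836).
e^(−0.99836) ≈ 0.36848325845, so P ≈ 15,476.2969.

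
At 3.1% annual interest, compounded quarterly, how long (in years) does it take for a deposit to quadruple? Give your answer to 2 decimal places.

44.89 years

(1 + 0.00775)^(4t) = 4.
4t = ln 4 / ln(1 + 0.00775) ≈ 1.3863/0.00772012 ≈ 179.5689.
t ≈ 44.8922.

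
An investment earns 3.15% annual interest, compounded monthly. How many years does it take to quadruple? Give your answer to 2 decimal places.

(1 + 0.002625)^(12t) = 4.
12t = ln 4 / ln(1 + 0.002625) ≈ 1.3863/0.00262156 ≈ 528.8050.
t ≈ 44.0671.

44.07 years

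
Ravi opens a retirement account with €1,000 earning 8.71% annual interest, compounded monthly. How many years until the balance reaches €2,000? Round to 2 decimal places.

7.99 years

We need (1 + 0.00725833)^(12t) = 2, so 12t = ln 2 / ln 1.007258 ≈ 95.8429.
t ≈ 95.8429/12 = 7.9869 years.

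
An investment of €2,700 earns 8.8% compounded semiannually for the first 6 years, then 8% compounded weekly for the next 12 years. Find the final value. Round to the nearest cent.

Phase 1: 2,700·(1 + 0.044)^12 ≈ 4,526.5753.
Phase 2: 4,526.5753·(1 + 0.08/52)^624 ≈ 11,813.3228.

€11,813.32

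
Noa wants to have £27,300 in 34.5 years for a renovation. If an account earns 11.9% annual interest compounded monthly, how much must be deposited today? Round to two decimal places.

Periodic rate = 11.9%/12 = 0.00991667; 414 periods.
P = 27,300/(1 + 0.119/12)^414 ≈ 27,300/59.458414255 ≈ 459.1444.

£459.14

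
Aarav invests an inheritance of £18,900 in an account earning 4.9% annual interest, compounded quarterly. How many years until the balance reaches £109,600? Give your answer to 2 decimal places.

36.09 years

We need (1 + 0.01225)^(4t) = 5.7989, so 4t = ln 5.7989 / ln 1.01225 ≈ 144.3608.
t ≈ 144.3608/4 = 36.0902 years.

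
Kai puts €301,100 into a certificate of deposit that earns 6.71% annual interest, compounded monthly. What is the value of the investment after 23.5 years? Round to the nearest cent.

€1,450,843.21

Periodic rate = 6.71%/12 = 0.00559167; periods = 12·23.5 = 282.
A = 301,100·(1 + 0.0671/12)^282 ≈ 301,100·4.818476291122 ≈ 1,450,843.2113.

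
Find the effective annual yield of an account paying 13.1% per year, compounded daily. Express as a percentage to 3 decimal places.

13.994%

EAR = (1 + 13.1%/365)^365 − 1 = (1 + 0.000358904)^365 − 1.
(1 + 0.000358904)^365 ≈ 1.139941, so EAR ≈ 13.99410%.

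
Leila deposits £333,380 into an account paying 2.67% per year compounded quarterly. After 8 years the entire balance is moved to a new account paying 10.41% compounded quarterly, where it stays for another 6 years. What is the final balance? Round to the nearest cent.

£764,165.17

After 8 years at 2.67%: 333,380 × 1.23724887622 ≈ 412,474.0304.
Then 6 years at 10.41%: 412,474.0304 × 1.85263826089 ≈ 764,165.1703.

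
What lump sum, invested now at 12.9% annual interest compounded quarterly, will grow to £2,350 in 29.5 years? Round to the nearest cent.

Periodic rate = 12.9%/4 = 0.03225; 118 periods.
P = 2,350/(1 + 0.03225)^118 ≈ 2,350/42.32697216 ≈ 55.5202.

£55.52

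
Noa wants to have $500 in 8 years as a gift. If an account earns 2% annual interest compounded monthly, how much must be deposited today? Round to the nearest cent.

$426.13

Growth factor = (1 + 0.02/12)^96 ≈ 1.17335459.
P = 500/1.17335459 ≈ 426.1286.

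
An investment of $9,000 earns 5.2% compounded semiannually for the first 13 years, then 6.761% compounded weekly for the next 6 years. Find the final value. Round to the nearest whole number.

$26,311

Phase 1: 9,000·(1 + 0.026)^26 ≈ 17,541.7893.
Phase 2: 17,541.7893·(1 + 0.06761/52)^312 ≈ 26,310.8790.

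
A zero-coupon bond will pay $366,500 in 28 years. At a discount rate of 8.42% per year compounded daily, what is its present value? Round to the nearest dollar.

$34,698

Growth factor = (1 + 0.0842/365)^10220 ≈ 10.5626913703.
P = 366,500/10.5626913703 ≈ 34,697.5962.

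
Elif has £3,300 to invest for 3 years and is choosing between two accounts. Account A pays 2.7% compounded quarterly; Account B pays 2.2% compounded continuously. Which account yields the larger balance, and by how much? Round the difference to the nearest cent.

A: (1 + 0.00675)^12 ≈ 1.084075824, so 3,300 × 1.084075824 ≈ 3,577.4502.
B: e^(0.022·3) = e^0.066 ≈ 1.068226717, so 3,300 × 1.068226717 ≈ 3,525.1482.
Difference ≈ 52.3021 in favor of A.

Account A, by £52.30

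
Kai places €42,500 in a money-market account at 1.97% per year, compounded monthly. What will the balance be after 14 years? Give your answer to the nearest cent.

Periodic rate = 1.97%/12 = 0.00164167; periods = 12·14 = 168.
A = 42,500·(1 + 0.0197/12)^168 ≈ 42,500·1.3172863981 ≈ 55,984.6719.

€55,984.67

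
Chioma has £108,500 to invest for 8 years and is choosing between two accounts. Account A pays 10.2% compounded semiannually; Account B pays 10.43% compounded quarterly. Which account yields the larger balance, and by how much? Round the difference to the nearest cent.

Account B, by £6,787.34

A: (1 + 0.051)^16 ≈ 2.21637609028, so 108,500 × 2.21637609028 ≈ 240,476.8058.
B: (1 + 0.026075)^32 ≈ 2.27893218135, so 108,500 × 2.27893218135 ≈ 247,264.1417.
Difference ≈ 6,787.3359 in favor of B.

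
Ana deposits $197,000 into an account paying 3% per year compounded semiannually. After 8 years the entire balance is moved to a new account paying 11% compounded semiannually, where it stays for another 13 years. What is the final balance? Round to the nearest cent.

After 8 years at 3%: 197,000 × 1.268985547654 ≈ 249,990.1529.
Then 13 years at 11%: 249,990.1529 × 4.023128927795 ≈ 1,005,742.6157.

$1,005,742.62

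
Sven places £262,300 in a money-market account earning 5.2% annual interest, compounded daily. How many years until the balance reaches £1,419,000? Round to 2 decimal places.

32.47 years

We need (1 + 0.000142466)^(365t) = 5.4098, so 365t = ln 5.4098 / ln 1.000142 ≈ 11850.8414.
t ≈ 11850.8414/365 = 32.4681 years.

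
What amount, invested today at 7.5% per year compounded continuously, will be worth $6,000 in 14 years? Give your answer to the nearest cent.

$2,099.63

P = A·e^(−rt) = 6,000·e^(−1.05).
e^(−1.05) ≈ 0.3499377491, so P ≈ 2,099.6265.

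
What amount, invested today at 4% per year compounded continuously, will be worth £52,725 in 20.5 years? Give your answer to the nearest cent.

£23,221.76

P = A·e^(−rt) = 52,725·e^(−0.82).
e^(−0.82) ≈ 0.44043165451, so P ≈ 23,221.7590.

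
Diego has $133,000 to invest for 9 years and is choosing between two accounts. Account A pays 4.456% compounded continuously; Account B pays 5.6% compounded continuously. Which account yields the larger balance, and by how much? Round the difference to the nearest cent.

Account B, by $21,539.66

Account A growth factor: e^(0.04456·9) = e^0.40104 ≈ 1.49337700239; balance ≈ 198,619.1413.
Account B growth factor: e^(0.056·9) = e^0.504 ≈ 1.65532936316; balance ≈ 220,158.8053.
Account B is larger by 21,539.6640.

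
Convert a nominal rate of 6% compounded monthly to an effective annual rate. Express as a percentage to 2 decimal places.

6.17%

EAR = (1 + 6%/12)^12 − 1 = (1 + 0.005)^12 − 1.
(1 + 0.005)^12 ≈ 1.061678, so EAR ≈ 6.16778%.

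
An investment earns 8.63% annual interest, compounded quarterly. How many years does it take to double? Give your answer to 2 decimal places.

(1 + 0.021575)^(4t) = 2.
4t = ln 2 / ln(1 + 0.021575) ≈ 0.69315/0.0213456 ≈ 32.4727.
t ≈ 8.1182.

8.12 years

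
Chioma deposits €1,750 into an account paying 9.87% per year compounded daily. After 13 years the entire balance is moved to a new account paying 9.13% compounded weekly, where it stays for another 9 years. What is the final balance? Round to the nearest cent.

After 13 years at 9.87%: 1,750 × 3.6071808855 ≈ 6,312.5665.
Then 9 years at 9.13%: 6,312.5665 × 2.2727248486 ≈ 14,346.7269.

€14,346.73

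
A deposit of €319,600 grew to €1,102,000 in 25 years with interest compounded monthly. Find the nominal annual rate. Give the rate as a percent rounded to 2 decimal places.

(1 + r/12)^300 = 1,102,000/319,600 = 3.44806.
1 + r/12 = 3.44806^(1/300) ≈ 1.004135, so r/12 ≈ 0.00413456.
r ≈ 12·0.00413456 = 4.96148%.

4.96%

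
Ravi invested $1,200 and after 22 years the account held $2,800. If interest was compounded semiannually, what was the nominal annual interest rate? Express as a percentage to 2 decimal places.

The 44-period growth factor is 2,800/1,200 = 2.33333.
r/2 = 2.33333^(1/44) − 1 ≈ 0.0194434, so r ≈ 2·0.0194434 = 3.88868%.

3.89%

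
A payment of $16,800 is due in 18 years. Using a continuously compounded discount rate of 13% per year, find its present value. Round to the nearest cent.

$1,618.30

P = A·e^(−rt) = 16,800·e^(−2.34).
e^(−2.34) ≈ 0.09632763823, so P ≈ 1,618.3043.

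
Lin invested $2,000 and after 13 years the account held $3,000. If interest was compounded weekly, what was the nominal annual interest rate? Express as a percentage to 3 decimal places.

3.120%

(1 + r/52)^676 = 3,000/2,000 = 1.5.
1 + r/52 = 1.5^(1/676) ≈ 1.0006, so r/52 ≈ 0.00059998.
r ≈ 52·0.00059998 = 3.11990%.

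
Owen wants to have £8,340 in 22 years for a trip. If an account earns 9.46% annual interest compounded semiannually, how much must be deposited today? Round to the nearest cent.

£1,091.53

Periodic rate = 9.46%/2 = 0.0473; 44 periods.
P = 8,340/(1 + 0.0473)^44 ≈ 8,340/7.6406192 ≈ 1,091.5346.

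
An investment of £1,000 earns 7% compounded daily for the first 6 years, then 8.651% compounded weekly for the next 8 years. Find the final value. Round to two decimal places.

£3,038.81

Phase 1: 1,000·(1 + 0.07/365)^2190 ≈ 1,521.9003.
Phase 2: 1,521.9003·(1 + 0.08651/52)^416 ≈ 3,038.8060.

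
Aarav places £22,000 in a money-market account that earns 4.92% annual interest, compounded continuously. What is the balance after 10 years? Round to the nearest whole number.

£35,983

A = P·e^(rt) = 22,000·e^(0.0492·10) = 22,000·e^0.492.
e^0.492 ≈ 1.6355841192, so A ≈ 35,982.8506.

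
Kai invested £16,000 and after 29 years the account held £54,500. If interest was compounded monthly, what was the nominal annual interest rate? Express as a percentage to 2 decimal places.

(1 + r/12)^348 = 54,500/16,000 = 3.40625.
1 + r/12 = 3.40625^(1/348) ≈ 1.003528, so r/12 ≈ 0.00352808.
r ≈ 12·0.00352808 = 4.23370%.

4.23%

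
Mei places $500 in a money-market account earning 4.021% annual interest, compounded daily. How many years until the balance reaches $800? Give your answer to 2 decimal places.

(1 + 0.000110164)^(365t) = 800/500 = 1.6.
365t·ln(1 + 0.000110164) = ln(1.6); 365t = 0.47/0.000110158 ≈ 4266.6196.
t ≈ 11.6894 years.

11.69 years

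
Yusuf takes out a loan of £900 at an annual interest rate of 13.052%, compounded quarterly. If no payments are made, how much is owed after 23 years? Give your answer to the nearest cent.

Periodic rate = 13.052%/4 = 0.03263; periods = 4·23 = 92.
A = 900·(1 + 0.03263)^92 ≈ 900·19.182972267 ≈ 17,264.6750.

£17,264.68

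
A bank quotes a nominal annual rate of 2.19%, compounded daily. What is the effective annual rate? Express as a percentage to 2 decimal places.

2.21%

EAR = (1 + 2.19%/365)^365 − 1 = (1 + 0.00006)^365 − 1.
(1 + 0.00006)^365 ≈ 1.022141, so EAR ≈ 2.21409%.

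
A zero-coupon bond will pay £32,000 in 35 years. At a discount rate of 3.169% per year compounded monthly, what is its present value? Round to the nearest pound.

£10,570

Periodic rate = 3.169%/12 = 0.00264083; 420 periods.
P = 32,000/(1 + 0.03169/12)^420 ≈ 32,000/3.0273511618 ≈ 10,570.2967.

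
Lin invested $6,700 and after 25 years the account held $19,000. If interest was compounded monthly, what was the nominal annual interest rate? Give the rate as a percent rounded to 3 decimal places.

4.177%

The 300-period growth factor is 19,000/6,700 = 2.83582.
r/12 = 2.83582^(1/300) − 1 ≈ 0.00348048, so r ≈ 12·0.00348048 = 4.17658%.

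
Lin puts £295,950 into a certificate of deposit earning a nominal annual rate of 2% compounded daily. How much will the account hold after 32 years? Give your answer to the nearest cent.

£561,253.68

Growth factor = (1 + 0.02/365)^11680 ≈ 1.89644762745.
A ≈ 295,950 × 1.89644762745 ≈ 561,253.6753.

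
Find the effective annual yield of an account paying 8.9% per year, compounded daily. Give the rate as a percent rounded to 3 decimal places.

9.307%

One year is 365 periods at 0.000243836 each: (1 + 0.000243836)^365 ≈ 1.093069.
EAR = 1.093069 − 1 ≈ 9.30688%.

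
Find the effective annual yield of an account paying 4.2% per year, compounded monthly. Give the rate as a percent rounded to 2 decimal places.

One year is 12 periods at 0.0035 each: (1 + 0.0035)^12 ≈ 1.042818.
EAR = 1.042818 − 1 ≈ 4.28180%.

4.28%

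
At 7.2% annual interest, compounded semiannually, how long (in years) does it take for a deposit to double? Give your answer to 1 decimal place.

(1 + 0.036)^(2t) = 2.
2t = ln 2 / ln(1 + 0.036) ≈ 0.69315/0.0353671 ≈ 19.5986.
t ≈ 9.7993.

9.8 years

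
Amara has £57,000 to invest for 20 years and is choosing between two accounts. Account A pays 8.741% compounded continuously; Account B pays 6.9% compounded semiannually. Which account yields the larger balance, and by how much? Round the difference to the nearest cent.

A: e^(0.08741·20) = e^1.7482 ≈ 5.74425370805, so 57,000 × 5.74425370805 ≈ 327,422.4614.
B: (1 + 0.0345)^40 ≈ 3.88346861858, so 57,000 × 3.88346861858 ≈ 221,357.7113.
Difference ≈ 106,064.7501 in favor of A.

Account A, by £106,064.75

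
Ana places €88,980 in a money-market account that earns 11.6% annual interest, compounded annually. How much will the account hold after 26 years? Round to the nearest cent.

Annual rate = 11.6% = 0.116; years = 26.
A = 88,980·(1 + 0.116)^26 ≈ 88,980·17.3487847886 ≈ 1,543,694.8705.

€1,543,694.87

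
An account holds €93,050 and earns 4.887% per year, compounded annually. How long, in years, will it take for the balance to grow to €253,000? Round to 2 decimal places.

20.96 years

We need (1 + 0.04887)^t = 2.719, so t = ln 2.719 / ln 1.04887 ≈ 20.9638.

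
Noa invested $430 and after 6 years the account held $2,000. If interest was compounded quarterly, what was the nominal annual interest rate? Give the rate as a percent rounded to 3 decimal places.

The 24-period growth factor is 2,000/430 = 4.65116.
r/4 = 4.65116^(1/24) − 1 ≈ 0.066142, so r ≈ 4·0.066142 = 26.45681%.

26.457%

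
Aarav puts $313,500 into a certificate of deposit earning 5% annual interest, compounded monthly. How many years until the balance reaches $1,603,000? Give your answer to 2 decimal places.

We need (1 + 0.00416667)^(12t) = 5.1132, so 12t = ln 5.1132 / ln 1.004167 ≈ 392.4552.
t ≈ 392.4552/12 = 32.7046 years.

32.70 years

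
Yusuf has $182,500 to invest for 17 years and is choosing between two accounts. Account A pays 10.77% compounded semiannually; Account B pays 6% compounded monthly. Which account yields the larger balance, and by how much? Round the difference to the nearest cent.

Account A, by $580,957.18

A: (1 + 0.05385)^34 ≈ 5.94948255382, so 182,500 × 5.94948255382 ≈ 1,085,780.5661.
B: (1 + 0.005)^204 ≈ 2.76615555041, so 182,500 × 2.76615555041 ≈ 504,823.3879.
Difference ≈ 580,957.1781 in favor of A.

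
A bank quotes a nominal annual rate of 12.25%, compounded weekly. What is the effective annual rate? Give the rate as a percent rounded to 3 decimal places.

One year is 52 periods at 0.00235577 each: (1 + 0.00235577)^52 ≈ 1.130156.
EAR = 1.130156 − 1 ≈ 13.01563%.

13.016%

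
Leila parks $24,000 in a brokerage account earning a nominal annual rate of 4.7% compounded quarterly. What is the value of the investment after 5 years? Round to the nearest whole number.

Growth factor = (1 + 0.01175)^20 ≈ 1.2631771508.
A ≈ 24,000 × 1.2631771508 ≈ 30,316.2516.

$30,316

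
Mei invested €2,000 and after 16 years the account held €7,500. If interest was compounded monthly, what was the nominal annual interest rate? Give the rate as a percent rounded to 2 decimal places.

The 192-period growth factor is 7,500/2,000 = 3.75.
r/12 = 3.75^(1/192) − 1 ≈ 0.0069079, so r ≈ 12·0.0069079 = 8.28947%.

8.29%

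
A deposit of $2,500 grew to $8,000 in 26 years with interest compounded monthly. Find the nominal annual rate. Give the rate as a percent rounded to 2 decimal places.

The 312-period growth factor is 8,000/2,500 = 3.2.
r/12 = 3.2^(1/312) − 1 ≈ 0.00373501, so r ≈ 12·0.00373501 = 4.48201%.

4.48%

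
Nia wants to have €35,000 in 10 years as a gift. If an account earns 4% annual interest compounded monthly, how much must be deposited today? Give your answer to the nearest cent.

€23,476.81

Periodic rate = 4%/12 = 0.00333333; 120 periods.
P = 35,000/(1 + 0.04/12)^120 ≈ 35,000/1.4908326824 ≈ 23,476.8129.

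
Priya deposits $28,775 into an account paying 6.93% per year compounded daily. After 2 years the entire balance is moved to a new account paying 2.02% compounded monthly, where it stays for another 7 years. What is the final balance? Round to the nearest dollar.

$38,068

Phase 1: 28,775·(1 + 0.0693/365)^730 ≈ 33,052.3874.
Phase 2: 33,052.3874·(1 + 0.0202/12)^84 ≈ 38,068.0337.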